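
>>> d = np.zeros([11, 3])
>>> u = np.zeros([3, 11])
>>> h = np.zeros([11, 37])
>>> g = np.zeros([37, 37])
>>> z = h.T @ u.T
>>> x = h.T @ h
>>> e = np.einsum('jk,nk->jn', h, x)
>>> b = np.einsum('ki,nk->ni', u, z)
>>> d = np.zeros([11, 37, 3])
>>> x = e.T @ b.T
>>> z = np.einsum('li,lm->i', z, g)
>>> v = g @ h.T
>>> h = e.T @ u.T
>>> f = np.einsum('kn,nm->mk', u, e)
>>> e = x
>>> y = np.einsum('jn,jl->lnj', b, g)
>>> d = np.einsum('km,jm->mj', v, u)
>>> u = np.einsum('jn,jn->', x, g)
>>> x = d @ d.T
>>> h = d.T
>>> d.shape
(11, 3)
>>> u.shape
()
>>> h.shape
(3, 11)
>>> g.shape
(37, 37)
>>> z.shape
(3,)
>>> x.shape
(11, 11)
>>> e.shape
(37, 37)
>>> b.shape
(37, 11)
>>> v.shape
(37, 11)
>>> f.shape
(37, 3)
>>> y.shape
(37, 11, 37)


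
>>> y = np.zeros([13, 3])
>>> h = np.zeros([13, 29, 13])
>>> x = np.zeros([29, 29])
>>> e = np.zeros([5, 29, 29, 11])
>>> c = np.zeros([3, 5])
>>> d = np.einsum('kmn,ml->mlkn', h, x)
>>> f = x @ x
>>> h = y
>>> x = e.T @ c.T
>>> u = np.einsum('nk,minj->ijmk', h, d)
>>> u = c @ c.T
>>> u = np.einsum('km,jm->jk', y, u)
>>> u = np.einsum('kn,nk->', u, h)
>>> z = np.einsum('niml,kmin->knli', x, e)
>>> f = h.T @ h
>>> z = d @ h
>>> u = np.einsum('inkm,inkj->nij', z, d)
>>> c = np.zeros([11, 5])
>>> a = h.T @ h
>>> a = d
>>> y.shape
(13, 3)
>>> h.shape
(13, 3)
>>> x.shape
(11, 29, 29, 3)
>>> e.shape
(5, 29, 29, 11)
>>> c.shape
(11, 5)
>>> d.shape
(29, 29, 13, 13)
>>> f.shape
(3, 3)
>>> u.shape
(29, 29, 13)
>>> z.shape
(29, 29, 13, 3)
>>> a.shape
(29, 29, 13, 13)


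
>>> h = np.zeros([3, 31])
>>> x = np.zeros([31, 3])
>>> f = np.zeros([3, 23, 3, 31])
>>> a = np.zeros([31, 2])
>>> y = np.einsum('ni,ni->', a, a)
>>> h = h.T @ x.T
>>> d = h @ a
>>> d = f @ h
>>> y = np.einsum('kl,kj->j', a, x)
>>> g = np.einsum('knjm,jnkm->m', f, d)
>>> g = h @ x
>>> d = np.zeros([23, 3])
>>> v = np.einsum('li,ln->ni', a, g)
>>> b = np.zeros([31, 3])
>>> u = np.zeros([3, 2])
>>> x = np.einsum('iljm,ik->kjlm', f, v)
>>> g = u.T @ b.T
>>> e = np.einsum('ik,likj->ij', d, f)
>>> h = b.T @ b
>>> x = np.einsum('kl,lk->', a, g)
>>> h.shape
(3, 3)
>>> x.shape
()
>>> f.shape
(3, 23, 3, 31)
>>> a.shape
(31, 2)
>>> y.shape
(3,)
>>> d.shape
(23, 3)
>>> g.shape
(2, 31)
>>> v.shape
(3, 2)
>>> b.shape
(31, 3)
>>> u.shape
(3, 2)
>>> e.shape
(23, 31)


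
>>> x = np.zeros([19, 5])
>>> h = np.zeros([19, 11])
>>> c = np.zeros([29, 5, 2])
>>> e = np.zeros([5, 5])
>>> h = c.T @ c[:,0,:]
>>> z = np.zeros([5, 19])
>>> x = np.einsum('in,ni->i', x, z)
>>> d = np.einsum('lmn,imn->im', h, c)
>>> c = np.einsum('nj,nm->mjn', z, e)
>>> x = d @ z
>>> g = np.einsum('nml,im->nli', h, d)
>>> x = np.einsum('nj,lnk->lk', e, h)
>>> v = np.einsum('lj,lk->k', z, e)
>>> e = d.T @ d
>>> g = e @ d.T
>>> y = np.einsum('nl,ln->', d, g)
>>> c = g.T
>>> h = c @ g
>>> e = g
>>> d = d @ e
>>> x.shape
(2, 2)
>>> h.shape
(29, 29)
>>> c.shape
(29, 5)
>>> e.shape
(5, 29)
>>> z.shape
(5, 19)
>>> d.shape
(29, 29)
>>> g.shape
(5, 29)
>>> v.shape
(5,)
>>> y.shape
()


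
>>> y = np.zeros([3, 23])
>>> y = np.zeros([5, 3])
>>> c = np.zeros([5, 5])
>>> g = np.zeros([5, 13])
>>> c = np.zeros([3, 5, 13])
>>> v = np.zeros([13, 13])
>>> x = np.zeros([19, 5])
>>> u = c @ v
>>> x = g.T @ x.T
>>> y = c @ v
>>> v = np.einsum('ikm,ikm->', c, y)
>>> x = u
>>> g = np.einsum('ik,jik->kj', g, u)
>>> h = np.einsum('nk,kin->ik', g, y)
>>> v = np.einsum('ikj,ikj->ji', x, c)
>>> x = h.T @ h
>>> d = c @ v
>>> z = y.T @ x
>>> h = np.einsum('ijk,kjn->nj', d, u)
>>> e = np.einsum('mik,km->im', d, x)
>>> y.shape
(3, 5, 13)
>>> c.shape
(3, 5, 13)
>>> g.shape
(13, 3)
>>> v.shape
(13, 3)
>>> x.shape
(3, 3)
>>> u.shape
(3, 5, 13)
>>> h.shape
(13, 5)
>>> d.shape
(3, 5, 3)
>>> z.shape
(13, 5, 3)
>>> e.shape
(5, 3)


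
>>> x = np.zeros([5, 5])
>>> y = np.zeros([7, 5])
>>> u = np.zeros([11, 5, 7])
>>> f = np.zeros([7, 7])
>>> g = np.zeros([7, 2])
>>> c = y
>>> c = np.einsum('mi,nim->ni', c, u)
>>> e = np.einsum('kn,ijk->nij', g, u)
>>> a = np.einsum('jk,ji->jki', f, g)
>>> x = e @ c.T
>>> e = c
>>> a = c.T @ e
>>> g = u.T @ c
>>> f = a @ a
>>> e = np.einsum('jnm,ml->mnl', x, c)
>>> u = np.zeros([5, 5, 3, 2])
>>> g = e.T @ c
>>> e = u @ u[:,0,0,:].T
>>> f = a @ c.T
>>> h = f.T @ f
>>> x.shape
(2, 11, 11)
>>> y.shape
(7, 5)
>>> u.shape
(5, 5, 3, 2)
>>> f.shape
(5, 11)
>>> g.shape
(5, 11, 5)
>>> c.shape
(11, 5)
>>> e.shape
(5, 5, 3, 5)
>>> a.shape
(5, 5)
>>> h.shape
(11, 11)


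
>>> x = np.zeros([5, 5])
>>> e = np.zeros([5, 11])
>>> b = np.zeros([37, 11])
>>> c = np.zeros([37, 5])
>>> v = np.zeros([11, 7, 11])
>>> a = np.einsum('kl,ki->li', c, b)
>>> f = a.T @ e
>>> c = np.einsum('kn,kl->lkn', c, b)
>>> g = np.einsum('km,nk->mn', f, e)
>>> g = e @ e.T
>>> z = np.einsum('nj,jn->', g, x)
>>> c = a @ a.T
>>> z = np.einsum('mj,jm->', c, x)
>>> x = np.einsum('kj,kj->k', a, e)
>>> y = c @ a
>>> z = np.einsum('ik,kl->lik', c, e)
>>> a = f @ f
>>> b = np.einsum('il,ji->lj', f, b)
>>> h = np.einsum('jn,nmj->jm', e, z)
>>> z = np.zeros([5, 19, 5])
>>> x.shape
(5,)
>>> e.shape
(5, 11)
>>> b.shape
(11, 37)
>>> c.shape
(5, 5)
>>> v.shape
(11, 7, 11)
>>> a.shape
(11, 11)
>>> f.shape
(11, 11)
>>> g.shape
(5, 5)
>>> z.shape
(5, 19, 5)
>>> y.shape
(5, 11)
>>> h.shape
(5, 5)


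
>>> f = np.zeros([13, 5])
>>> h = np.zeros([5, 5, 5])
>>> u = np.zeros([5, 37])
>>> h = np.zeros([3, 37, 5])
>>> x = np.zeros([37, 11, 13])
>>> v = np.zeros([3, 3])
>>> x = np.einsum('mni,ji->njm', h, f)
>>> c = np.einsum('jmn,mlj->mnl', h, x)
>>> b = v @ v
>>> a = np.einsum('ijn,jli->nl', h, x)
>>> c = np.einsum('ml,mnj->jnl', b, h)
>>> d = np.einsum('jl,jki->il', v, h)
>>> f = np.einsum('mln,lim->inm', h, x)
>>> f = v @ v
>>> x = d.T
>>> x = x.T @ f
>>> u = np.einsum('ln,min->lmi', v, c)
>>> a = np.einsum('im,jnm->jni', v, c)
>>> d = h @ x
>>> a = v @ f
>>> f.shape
(3, 3)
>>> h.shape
(3, 37, 5)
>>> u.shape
(3, 5, 37)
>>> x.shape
(5, 3)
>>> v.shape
(3, 3)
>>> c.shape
(5, 37, 3)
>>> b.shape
(3, 3)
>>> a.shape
(3, 3)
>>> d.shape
(3, 37, 3)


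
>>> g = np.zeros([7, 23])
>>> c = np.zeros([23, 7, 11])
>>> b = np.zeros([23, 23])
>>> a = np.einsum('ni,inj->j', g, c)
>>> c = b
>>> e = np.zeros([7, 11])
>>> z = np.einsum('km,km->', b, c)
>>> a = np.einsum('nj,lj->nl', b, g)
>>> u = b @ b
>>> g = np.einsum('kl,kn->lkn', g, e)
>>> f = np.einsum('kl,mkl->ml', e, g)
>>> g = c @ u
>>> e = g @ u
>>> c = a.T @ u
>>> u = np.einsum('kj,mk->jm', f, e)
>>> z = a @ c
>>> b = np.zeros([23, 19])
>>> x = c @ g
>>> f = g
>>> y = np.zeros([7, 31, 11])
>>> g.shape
(23, 23)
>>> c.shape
(7, 23)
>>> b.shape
(23, 19)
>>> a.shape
(23, 7)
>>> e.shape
(23, 23)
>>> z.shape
(23, 23)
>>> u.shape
(11, 23)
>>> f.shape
(23, 23)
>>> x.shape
(7, 23)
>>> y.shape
(7, 31, 11)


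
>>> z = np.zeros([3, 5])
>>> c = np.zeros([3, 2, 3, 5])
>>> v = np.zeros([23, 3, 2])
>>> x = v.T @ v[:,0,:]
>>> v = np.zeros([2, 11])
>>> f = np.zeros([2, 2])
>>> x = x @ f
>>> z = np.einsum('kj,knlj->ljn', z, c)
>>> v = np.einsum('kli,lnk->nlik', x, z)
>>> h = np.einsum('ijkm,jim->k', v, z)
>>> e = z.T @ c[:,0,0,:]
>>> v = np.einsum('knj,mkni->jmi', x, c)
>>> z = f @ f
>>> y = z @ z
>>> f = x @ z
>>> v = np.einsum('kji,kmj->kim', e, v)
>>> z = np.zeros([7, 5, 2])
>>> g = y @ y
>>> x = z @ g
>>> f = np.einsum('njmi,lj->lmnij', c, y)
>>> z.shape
(7, 5, 2)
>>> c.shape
(3, 2, 3, 5)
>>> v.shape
(2, 5, 3)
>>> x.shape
(7, 5, 2)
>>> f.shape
(2, 3, 3, 5, 2)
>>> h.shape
(2,)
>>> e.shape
(2, 5, 5)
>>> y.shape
(2, 2)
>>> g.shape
(2, 2)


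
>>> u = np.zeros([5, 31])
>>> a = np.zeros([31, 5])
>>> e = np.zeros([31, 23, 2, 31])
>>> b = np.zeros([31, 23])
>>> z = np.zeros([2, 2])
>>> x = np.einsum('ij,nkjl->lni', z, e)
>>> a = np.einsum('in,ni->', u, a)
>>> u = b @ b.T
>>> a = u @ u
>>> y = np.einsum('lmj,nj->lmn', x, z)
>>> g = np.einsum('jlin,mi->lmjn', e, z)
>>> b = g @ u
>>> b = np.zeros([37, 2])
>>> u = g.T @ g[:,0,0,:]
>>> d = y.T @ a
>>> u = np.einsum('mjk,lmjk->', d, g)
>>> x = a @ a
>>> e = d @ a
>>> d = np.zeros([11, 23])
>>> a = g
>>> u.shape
()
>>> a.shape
(23, 2, 31, 31)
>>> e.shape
(2, 31, 31)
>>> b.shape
(37, 2)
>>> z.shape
(2, 2)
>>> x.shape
(31, 31)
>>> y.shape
(31, 31, 2)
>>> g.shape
(23, 2, 31, 31)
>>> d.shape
(11, 23)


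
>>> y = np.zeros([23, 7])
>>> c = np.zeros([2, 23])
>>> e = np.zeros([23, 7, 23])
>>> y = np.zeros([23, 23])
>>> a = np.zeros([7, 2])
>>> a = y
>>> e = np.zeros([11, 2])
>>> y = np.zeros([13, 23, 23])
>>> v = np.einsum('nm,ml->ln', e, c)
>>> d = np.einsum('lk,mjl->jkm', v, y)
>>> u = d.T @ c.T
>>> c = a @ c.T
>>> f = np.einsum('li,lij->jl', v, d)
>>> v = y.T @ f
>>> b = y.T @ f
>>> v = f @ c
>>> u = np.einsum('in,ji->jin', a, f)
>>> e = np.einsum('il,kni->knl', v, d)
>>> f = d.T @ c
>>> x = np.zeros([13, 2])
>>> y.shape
(13, 23, 23)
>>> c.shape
(23, 2)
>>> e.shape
(23, 11, 2)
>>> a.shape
(23, 23)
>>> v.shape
(13, 2)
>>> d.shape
(23, 11, 13)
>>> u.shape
(13, 23, 23)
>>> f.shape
(13, 11, 2)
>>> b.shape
(23, 23, 23)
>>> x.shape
(13, 2)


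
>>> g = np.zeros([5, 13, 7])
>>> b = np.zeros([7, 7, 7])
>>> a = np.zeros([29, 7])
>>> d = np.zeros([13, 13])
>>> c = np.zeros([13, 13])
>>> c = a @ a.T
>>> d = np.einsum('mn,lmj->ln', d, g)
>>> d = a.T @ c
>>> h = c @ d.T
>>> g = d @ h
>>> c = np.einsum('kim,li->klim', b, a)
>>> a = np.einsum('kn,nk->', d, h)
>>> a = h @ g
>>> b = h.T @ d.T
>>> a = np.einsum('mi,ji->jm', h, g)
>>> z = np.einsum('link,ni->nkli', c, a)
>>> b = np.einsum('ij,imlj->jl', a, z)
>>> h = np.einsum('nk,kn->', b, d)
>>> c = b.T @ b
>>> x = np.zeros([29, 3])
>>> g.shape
(7, 7)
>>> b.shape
(29, 7)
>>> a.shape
(7, 29)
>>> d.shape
(7, 29)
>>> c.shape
(7, 7)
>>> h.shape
()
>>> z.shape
(7, 7, 7, 29)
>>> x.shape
(29, 3)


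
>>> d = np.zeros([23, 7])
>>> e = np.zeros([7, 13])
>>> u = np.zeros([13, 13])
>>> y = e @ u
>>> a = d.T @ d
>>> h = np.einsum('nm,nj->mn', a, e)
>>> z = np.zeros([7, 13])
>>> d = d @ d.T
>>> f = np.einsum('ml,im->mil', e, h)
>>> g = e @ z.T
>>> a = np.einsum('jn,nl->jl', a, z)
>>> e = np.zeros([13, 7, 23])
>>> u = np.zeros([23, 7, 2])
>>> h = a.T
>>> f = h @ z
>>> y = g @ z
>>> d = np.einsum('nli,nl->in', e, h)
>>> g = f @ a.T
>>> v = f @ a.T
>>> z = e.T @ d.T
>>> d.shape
(23, 13)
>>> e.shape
(13, 7, 23)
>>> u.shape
(23, 7, 2)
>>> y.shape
(7, 13)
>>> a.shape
(7, 13)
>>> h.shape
(13, 7)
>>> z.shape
(23, 7, 23)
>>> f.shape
(13, 13)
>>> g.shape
(13, 7)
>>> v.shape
(13, 7)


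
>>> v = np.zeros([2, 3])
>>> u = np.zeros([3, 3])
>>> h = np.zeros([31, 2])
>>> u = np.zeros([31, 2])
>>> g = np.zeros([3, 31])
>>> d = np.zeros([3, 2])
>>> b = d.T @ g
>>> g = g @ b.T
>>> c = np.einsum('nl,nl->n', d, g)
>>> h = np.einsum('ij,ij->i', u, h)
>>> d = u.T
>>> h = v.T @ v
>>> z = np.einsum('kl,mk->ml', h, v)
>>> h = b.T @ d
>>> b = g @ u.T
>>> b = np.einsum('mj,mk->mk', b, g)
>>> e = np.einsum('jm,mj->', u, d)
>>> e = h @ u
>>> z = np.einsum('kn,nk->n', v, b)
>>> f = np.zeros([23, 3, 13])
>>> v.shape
(2, 3)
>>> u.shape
(31, 2)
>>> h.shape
(31, 31)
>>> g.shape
(3, 2)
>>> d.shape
(2, 31)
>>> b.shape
(3, 2)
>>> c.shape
(3,)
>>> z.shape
(3,)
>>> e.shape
(31, 2)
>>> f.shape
(23, 3, 13)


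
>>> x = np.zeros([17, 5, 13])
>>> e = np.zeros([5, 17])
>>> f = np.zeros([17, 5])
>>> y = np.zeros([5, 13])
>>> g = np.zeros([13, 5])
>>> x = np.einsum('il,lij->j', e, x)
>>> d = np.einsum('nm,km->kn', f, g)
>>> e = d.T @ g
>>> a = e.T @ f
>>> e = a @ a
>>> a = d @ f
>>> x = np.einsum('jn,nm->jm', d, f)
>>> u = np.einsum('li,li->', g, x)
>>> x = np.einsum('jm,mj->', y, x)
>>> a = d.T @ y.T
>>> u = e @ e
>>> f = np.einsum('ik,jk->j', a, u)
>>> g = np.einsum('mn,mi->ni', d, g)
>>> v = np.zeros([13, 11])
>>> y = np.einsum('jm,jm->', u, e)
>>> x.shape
()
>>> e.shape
(5, 5)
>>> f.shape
(5,)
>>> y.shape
()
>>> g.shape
(17, 5)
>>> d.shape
(13, 17)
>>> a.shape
(17, 5)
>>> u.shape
(5, 5)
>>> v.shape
(13, 11)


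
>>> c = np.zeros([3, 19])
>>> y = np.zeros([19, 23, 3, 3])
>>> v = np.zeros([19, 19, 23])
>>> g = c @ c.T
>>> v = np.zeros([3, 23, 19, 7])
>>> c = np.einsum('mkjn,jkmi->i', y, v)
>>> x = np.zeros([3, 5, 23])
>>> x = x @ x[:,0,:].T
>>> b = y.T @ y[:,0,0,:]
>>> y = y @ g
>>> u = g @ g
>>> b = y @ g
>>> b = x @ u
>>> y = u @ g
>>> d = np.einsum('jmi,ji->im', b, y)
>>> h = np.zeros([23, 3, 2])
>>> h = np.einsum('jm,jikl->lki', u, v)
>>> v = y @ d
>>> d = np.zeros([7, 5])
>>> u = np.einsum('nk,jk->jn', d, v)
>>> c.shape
(7,)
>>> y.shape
(3, 3)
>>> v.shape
(3, 5)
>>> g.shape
(3, 3)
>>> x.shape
(3, 5, 3)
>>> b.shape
(3, 5, 3)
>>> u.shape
(3, 7)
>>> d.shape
(7, 5)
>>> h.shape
(7, 19, 23)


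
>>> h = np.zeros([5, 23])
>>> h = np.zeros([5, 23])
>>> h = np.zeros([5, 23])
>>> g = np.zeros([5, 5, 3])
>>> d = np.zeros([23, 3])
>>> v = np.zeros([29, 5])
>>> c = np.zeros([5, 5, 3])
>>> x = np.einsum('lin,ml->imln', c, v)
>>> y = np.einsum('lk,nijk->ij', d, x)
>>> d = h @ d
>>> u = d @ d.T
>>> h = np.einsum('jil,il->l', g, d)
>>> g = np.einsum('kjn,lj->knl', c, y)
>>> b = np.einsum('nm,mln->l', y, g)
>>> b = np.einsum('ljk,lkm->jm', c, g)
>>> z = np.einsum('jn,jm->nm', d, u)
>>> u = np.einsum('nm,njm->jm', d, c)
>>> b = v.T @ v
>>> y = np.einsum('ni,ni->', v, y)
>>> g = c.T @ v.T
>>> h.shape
(3,)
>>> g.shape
(3, 5, 29)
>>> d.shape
(5, 3)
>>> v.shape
(29, 5)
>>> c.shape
(5, 5, 3)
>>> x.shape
(5, 29, 5, 3)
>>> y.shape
()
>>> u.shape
(5, 3)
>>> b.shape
(5, 5)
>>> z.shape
(3, 5)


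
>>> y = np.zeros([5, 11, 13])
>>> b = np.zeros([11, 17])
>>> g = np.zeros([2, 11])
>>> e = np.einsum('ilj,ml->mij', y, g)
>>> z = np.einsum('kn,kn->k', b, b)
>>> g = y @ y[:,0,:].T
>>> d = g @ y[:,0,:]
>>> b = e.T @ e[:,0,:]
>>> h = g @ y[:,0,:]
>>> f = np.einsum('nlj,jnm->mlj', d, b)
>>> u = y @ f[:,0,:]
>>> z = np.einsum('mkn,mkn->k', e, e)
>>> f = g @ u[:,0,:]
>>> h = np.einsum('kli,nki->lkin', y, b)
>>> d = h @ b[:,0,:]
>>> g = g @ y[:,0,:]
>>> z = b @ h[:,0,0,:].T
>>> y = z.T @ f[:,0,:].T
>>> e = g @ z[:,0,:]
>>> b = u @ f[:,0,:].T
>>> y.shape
(11, 5, 5)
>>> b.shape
(5, 11, 5)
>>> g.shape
(5, 11, 13)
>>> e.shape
(5, 11, 11)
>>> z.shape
(13, 5, 11)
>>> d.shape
(11, 5, 13, 13)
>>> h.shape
(11, 5, 13, 13)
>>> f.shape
(5, 11, 13)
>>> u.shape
(5, 11, 13)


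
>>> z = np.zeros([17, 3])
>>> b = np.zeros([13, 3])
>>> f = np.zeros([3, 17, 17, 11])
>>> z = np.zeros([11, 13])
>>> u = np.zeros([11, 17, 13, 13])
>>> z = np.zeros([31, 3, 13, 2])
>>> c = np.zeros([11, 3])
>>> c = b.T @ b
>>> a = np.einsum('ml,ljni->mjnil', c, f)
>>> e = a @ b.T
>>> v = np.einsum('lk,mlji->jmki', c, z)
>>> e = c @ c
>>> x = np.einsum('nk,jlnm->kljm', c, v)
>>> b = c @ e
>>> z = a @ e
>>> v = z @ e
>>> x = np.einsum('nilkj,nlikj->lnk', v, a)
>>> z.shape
(3, 17, 17, 11, 3)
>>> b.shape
(3, 3)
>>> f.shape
(3, 17, 17, 11)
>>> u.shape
(11, 17, 13, 13)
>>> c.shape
(3, 3)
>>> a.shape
(3, 17, 17, 11, 3)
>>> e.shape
(3, 3)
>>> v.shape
(3, 17, 17, 11, 3)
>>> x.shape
(17, 3, 11)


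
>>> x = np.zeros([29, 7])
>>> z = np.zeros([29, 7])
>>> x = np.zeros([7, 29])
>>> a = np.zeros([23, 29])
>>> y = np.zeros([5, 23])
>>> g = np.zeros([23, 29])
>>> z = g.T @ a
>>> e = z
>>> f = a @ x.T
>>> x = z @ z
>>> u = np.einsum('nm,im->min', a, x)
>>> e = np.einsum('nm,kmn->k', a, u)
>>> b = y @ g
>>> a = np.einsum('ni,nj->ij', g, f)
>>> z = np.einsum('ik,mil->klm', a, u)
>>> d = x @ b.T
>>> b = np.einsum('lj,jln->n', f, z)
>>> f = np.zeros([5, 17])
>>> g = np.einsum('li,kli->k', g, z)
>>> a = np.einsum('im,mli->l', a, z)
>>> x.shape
(29, 29)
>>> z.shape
(7, 23, 29)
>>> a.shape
(23,)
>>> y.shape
(5, 23)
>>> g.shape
(7,)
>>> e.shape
(29,)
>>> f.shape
(5, 17)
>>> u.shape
(29, 29, 23)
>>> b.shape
(29,)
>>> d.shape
(29, 5)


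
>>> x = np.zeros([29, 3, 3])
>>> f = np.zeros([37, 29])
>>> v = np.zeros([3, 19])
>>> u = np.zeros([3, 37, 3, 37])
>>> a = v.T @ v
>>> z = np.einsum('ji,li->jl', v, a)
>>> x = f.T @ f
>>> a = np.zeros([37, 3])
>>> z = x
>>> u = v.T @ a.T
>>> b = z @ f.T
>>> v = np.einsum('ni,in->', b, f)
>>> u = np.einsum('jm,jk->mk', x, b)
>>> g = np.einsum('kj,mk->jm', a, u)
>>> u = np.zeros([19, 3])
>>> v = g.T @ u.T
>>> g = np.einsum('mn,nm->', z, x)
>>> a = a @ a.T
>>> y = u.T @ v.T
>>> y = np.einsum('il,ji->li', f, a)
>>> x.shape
(29, 29)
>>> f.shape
(37, 29)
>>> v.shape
(29, 19)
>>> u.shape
(19, 3)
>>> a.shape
(37, 37)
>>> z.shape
(29, 29)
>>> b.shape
(29, 37)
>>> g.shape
()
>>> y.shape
(29, 37)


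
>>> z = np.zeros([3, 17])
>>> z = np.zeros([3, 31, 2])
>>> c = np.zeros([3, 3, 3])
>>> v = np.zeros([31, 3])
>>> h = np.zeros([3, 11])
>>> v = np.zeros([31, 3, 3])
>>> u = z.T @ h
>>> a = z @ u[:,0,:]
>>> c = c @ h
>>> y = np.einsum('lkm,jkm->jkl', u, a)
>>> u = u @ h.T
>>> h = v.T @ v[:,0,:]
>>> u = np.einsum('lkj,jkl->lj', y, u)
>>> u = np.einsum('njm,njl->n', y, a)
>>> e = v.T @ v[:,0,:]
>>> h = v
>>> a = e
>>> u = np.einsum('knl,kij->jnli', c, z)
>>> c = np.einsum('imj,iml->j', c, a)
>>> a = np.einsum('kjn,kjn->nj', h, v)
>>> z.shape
(3, 31, 2)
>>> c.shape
(11,)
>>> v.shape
(31, 3, 3)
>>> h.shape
(31, 3, 3)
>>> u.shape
(2, 3, 11, 31)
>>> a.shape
(3, 3)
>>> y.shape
(3, 31, 2)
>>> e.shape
(3, 3, 3)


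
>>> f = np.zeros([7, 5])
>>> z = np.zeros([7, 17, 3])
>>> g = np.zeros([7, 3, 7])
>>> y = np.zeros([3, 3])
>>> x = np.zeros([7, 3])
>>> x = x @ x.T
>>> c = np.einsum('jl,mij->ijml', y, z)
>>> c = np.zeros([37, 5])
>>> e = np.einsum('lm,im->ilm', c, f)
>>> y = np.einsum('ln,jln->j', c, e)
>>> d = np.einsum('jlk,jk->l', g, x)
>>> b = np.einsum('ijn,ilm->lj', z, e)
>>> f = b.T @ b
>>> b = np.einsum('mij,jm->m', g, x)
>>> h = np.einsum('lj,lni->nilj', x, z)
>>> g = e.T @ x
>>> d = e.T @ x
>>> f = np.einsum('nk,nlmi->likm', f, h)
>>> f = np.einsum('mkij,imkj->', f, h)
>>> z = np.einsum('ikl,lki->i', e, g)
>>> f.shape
()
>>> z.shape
(7,)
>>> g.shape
(5, 37, 7)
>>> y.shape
(7,)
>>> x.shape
(7, 7)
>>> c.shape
(37, 5)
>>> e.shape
(7, 37, 5)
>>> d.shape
(5, 37, 7)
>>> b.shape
(7,)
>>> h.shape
(17, 3, 7, 7)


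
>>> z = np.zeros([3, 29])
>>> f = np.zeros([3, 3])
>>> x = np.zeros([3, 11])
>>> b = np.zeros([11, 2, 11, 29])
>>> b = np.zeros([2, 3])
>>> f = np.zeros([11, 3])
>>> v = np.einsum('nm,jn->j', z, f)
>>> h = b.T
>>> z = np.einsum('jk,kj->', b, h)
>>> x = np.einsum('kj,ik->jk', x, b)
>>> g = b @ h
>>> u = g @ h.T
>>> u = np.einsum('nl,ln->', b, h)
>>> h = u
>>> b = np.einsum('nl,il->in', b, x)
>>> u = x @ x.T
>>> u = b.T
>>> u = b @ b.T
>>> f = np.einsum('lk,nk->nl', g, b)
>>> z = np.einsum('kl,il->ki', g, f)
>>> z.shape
(2, 11)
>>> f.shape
(11, 2)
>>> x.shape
(11, 3)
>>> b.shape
(11, 2)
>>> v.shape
(11,)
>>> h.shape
()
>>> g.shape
(2, 2)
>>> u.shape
(11, 11)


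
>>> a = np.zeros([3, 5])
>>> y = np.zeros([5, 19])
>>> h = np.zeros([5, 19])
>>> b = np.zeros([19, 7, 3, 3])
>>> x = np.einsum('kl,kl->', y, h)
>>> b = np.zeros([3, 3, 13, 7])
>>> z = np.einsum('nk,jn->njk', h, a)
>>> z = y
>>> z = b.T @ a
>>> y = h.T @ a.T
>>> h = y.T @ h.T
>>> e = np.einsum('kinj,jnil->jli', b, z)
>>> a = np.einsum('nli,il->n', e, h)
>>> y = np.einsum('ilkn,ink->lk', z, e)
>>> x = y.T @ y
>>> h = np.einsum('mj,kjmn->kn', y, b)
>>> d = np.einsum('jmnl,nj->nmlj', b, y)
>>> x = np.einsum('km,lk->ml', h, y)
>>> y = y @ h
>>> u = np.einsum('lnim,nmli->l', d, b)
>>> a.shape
(7,)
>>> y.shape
(13, 7)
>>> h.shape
(3, 7)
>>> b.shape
(3, 3, 13, 7)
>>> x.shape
(7, 13)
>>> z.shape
(7, 13, 3, 5)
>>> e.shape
(7, 5, 3)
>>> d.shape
(13, 3, 7, 3)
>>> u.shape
(13,)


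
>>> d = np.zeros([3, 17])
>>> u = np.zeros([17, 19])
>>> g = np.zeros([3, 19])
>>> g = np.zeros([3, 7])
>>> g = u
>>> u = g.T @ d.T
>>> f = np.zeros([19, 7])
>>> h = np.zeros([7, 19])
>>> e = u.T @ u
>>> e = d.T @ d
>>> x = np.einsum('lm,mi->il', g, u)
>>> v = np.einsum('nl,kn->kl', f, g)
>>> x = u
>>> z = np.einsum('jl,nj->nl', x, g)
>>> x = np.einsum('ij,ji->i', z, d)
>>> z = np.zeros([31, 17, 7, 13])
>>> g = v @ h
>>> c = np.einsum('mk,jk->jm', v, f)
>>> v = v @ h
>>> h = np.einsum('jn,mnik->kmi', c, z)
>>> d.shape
(3, 17)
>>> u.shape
(19, 3)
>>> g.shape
(17, 19)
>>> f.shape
(19, 7)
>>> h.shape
(13, 31, 7)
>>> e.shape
(17, 17)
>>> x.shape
(17,)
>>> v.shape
(17, 19)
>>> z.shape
(31, 17, 7, 13)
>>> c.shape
(19, 17)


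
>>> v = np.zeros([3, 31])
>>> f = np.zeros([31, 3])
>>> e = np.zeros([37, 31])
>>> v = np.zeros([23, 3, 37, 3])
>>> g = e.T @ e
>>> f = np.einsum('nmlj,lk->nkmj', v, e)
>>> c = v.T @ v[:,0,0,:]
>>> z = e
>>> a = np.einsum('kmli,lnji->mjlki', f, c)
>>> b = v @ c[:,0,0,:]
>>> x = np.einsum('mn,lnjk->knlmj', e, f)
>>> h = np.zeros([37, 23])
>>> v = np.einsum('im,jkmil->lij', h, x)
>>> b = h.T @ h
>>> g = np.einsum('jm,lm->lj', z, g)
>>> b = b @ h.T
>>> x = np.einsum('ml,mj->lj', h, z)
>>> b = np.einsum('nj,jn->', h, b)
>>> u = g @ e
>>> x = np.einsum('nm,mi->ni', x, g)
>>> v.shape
(3, 37, 3)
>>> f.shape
(23, 31, 3, 3)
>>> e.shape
(37, 31)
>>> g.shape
(31, 37)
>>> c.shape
(3, 37, 3, 3)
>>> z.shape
(37, 31)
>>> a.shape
(31, 3, 3, 23, 3)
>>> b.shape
()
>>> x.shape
(23, 37)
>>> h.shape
(37, 23)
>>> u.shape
(31, 31)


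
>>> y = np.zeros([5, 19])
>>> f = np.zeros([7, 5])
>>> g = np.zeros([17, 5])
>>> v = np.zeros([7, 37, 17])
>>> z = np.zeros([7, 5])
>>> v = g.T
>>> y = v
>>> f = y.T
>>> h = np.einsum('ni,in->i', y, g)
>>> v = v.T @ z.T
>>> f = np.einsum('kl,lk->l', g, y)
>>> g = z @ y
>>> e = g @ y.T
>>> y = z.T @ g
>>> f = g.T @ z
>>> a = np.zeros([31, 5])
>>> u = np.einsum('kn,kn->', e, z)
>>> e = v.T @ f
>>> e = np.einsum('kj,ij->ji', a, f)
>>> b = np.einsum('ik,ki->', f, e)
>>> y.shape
(5, 17)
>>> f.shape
(17, 5)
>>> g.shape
(7, 17)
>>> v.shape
(17, 7)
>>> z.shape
(7, 5)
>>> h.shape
(17,)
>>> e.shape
(5, 17)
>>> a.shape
(31, 5)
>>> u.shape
()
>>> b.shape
()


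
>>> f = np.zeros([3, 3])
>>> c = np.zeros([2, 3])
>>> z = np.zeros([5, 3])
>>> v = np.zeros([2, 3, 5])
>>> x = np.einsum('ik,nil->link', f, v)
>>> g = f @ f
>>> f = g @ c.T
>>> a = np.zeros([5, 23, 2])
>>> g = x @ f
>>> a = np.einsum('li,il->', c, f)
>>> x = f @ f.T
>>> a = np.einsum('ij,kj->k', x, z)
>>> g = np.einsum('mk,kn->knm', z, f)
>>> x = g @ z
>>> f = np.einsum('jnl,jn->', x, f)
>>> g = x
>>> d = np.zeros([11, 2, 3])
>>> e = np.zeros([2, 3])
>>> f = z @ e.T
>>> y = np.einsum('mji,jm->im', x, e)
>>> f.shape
(5, 2)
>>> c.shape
(2, 3)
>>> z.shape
(5, 3)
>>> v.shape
(2, 3, 5)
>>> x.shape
(3, 2, 3)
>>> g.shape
(3, 2, 3)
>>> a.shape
(5,)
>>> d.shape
(11, 2, 3)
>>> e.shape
(2, 3)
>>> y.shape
(3, 3)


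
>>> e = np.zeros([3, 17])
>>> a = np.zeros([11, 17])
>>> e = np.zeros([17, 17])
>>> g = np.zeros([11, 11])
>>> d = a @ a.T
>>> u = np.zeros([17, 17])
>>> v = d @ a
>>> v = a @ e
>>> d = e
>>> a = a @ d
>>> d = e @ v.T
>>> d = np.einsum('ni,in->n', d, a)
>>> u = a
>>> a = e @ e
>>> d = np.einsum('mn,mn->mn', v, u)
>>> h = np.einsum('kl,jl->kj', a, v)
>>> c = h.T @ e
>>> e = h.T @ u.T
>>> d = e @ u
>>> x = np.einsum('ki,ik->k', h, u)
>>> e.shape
(11, 11)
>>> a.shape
(17, 17)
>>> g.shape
(11, 11)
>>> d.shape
(11, 17)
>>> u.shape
(11, 17)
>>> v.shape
(11, 17)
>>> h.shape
(17, 11)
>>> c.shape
(11, 17)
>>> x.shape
(17,)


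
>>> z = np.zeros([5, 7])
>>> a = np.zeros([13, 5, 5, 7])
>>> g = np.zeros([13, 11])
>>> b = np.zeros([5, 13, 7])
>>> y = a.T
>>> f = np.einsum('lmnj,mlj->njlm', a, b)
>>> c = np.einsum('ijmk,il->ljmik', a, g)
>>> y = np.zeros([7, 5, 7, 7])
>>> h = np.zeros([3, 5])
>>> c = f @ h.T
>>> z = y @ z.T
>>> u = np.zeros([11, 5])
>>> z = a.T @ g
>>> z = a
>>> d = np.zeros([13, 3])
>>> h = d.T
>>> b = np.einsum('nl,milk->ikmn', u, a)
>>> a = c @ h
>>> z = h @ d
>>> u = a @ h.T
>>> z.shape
(3, 3)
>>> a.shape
(5, 7, 13, 13)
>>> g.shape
(13, 11)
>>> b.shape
(5, 7, 13, 11)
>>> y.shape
(7, 5, 7, 7)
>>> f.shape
(5, 7, 13, 5)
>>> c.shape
(5, 7, 13, 3)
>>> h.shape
(3, 13)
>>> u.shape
(5, 7, 13, 3)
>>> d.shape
(13, 3)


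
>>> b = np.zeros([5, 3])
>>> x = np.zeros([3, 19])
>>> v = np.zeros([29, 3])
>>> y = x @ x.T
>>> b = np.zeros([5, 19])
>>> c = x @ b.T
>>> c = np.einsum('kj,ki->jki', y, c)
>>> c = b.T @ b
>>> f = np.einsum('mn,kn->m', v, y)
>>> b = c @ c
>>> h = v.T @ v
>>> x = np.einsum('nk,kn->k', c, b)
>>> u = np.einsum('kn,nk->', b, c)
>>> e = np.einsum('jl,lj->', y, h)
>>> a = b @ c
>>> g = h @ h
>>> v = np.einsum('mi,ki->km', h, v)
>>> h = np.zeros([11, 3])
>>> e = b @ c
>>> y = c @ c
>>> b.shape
(19, 19)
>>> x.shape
(19,)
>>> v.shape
(29, 3)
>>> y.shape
(19, 19)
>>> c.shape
(19, 19)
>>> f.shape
(29,)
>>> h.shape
(11, 3)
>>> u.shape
()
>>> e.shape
(19, 19)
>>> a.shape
(19, 19)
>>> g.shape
(3, 3)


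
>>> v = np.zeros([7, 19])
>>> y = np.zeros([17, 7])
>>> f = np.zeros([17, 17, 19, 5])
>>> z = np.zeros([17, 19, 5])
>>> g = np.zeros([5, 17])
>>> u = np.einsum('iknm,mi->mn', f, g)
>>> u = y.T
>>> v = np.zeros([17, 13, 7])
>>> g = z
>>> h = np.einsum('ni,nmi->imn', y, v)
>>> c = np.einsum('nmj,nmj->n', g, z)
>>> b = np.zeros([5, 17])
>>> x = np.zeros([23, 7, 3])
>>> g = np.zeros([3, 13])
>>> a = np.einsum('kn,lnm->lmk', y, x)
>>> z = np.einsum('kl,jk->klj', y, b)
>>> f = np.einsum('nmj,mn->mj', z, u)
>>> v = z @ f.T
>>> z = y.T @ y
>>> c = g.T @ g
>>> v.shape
(17, 7, 7)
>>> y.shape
(17, 7)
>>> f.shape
(7, 5)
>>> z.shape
(7, 7)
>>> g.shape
(3, 13)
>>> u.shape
(7, 17)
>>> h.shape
(7, 13, 17)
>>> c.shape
(13, 13)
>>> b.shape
(5, 17)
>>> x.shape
(23, 7, 3)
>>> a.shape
(23, 3, 17)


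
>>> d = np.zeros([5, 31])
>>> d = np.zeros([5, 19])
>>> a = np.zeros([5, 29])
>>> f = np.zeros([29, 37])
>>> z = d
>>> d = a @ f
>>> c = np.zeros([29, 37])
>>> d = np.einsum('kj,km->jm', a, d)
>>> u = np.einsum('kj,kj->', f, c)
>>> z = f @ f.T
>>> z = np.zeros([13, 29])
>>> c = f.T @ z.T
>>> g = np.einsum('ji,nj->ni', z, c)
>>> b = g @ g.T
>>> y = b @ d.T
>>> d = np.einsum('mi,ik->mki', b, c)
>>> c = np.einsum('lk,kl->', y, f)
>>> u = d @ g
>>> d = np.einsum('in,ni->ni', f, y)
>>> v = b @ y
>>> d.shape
(37, 29)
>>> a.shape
(5, 29)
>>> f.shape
(29, 37)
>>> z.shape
(13, 29)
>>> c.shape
()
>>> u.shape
(37, 13, 29)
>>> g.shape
(37, 29)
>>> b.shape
(37, 37)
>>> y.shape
(37, 29)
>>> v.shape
(37, 29)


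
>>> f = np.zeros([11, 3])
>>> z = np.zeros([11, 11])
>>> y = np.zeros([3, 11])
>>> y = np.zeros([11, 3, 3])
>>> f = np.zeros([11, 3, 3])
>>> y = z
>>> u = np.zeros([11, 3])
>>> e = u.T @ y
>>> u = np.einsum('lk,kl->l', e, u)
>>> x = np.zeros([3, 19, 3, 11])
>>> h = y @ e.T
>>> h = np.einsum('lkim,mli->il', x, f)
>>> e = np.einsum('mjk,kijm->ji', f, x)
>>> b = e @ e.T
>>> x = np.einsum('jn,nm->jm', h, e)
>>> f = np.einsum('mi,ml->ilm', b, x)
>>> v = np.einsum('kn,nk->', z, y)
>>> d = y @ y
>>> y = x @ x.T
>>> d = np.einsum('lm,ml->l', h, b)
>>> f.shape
(3, 19, 3)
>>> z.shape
(11, 11)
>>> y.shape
(3, 3)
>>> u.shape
(3,)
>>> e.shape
(3, 19)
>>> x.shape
(3, 19)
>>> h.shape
(3, 3)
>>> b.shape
(3, 3)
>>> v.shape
()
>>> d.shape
(3,)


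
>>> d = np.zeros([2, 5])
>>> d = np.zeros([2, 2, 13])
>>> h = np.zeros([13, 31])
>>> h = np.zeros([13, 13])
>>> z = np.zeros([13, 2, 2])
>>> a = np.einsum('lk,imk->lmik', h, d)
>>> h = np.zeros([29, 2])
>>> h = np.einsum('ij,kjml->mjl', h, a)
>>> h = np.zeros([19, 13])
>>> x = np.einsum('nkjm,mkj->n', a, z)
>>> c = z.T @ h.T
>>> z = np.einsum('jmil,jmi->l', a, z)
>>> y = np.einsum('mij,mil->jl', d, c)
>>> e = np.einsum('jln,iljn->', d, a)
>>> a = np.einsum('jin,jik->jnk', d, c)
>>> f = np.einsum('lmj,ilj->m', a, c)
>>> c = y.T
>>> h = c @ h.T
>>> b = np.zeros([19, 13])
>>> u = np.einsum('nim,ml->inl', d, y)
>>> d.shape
(2, 2, 13)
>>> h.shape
(19, 19)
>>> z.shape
(13,)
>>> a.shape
(2, 13, 19)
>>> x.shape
(13,)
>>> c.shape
(19, 13)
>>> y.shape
(13, 19)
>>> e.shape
()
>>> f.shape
(13,)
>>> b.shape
(19, 13)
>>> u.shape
(2, 2, 19)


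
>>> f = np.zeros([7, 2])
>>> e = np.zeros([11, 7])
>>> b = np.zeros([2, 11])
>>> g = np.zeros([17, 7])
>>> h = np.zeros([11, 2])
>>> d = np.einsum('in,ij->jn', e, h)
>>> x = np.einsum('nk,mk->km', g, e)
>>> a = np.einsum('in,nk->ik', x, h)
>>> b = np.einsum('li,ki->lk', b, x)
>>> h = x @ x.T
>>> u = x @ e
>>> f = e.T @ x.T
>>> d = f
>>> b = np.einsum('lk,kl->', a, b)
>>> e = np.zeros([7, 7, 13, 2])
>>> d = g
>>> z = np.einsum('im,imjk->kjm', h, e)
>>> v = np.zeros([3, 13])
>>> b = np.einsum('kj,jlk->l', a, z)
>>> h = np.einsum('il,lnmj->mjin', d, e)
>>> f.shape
(7, 7)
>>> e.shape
(7, 7, 13, 2)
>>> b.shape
(13,)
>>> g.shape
(17, 7)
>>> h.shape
(13, 2, 17, 7)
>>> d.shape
(17, 7)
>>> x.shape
(7, 11)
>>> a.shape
(7, 2)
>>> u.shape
(7, 7)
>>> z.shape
(2, 13, 7)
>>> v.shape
(3, 13)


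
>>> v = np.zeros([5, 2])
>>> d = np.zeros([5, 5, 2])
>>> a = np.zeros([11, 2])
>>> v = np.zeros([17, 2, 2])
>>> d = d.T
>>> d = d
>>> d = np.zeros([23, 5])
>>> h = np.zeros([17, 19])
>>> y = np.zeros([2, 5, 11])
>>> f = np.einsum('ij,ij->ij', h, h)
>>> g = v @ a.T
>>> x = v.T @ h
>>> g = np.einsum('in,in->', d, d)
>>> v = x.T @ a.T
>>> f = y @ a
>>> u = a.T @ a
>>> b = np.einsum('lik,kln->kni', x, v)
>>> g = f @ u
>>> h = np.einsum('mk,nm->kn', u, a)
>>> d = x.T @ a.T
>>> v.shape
(19, 2, 11)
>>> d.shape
(19, 2, 11)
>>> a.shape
(11, 2)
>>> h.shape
(2, 11)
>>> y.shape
(2, 5, 11)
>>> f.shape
(2, 5, 2)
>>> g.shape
(2, 5, 2)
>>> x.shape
(2, 2, 19)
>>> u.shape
(2, 2)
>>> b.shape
(19, 11, 2)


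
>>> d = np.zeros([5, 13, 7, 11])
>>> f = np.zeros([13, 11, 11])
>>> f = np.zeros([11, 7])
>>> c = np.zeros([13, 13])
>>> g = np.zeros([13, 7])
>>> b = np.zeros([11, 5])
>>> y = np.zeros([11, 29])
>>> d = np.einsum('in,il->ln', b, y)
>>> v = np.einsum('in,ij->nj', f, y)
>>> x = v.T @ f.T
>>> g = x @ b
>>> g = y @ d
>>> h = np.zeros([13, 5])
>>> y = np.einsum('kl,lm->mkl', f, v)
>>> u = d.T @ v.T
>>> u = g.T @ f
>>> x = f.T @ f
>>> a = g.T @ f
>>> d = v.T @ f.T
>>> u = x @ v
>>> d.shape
(29, 11)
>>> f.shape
(11, 7)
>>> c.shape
(13, 13)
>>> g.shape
(11, 5)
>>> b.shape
(11, 5)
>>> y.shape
(29, 11, 7)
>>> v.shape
(7, 29)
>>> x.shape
(7, 7)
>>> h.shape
(13, 5)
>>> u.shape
(7, 29)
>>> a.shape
(5, 7)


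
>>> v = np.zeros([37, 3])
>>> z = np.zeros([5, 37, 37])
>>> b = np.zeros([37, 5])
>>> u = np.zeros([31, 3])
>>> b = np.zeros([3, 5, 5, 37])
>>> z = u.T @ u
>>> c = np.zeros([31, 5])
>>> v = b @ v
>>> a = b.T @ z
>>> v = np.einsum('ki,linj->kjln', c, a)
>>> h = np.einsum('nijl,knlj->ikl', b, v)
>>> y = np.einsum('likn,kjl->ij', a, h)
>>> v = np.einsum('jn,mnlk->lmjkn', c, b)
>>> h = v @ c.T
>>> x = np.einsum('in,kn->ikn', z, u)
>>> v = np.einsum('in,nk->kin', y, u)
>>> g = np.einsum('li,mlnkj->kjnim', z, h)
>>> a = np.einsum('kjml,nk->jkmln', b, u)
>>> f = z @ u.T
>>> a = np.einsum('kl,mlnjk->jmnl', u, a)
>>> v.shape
(3, 5, 31)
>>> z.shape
(3, 3)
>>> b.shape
(3, 5, 5, 37)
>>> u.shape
(31, 3)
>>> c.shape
(31, 5)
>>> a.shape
(37, 5, 5, 3)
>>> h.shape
(5, 3, 31, 37, 31)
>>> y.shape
(5, 31)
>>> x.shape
(3, 31, 3)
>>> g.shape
(37, 31, 31, 3, 5)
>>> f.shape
(3, 31)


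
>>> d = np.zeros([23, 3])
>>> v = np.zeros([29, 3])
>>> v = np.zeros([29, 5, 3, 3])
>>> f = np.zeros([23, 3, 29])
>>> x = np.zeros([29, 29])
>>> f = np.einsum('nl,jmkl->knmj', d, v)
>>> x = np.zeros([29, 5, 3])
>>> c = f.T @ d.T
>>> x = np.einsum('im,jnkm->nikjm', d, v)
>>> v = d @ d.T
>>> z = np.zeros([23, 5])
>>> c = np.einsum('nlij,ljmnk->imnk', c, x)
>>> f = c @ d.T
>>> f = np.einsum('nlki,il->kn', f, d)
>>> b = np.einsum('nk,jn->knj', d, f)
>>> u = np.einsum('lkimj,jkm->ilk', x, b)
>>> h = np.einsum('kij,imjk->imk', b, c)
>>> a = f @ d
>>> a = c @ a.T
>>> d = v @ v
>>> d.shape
(23, 23)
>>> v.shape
(23, 23)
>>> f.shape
(29, 23)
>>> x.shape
(5, 23, 3, 29, 3)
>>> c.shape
(23, 3, 29, 3)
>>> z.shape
(23, 5)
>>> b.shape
(3, 23, 29)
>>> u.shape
(3, 5, 23)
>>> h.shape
(23, 3, 3)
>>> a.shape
(23, 3, 29, 29)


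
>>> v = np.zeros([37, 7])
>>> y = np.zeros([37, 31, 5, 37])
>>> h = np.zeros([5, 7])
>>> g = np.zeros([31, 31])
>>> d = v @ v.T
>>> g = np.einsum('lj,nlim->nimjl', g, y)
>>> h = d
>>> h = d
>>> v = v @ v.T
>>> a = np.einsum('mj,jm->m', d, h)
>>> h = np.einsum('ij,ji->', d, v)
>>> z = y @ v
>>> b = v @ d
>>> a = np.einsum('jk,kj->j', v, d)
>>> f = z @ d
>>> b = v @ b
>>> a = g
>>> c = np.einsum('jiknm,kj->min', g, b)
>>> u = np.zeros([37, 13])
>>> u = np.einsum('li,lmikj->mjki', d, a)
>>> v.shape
(37, 37)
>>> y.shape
(37, 31, 5, 37)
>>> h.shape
()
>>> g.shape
(37, 5, 37, 31, 31)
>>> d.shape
(37, 37)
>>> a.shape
(37, 5, 37, 31, 31)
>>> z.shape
(37, 31, 5, 37)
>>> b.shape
(37, 37)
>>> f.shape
(37, 31, 5, 37)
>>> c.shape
(31, 5, 31)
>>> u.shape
(5, 31, 31, 37)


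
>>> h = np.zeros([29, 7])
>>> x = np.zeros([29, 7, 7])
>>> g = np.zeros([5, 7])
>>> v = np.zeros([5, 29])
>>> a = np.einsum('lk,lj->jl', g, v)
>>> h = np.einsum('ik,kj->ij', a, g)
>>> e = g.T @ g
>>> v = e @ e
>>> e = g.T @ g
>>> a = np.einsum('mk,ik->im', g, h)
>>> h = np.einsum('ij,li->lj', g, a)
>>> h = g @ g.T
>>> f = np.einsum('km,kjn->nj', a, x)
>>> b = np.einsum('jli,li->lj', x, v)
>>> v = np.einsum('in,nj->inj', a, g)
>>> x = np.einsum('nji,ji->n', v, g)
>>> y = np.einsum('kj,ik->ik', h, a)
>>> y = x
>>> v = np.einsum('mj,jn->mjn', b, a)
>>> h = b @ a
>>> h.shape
(7, 5)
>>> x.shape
(29,)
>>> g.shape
(5, 7)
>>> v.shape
(7, 29, 5)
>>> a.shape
(29, 5)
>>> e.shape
(7, 7)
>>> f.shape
(7, 7)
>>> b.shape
(7, 29)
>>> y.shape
(29,)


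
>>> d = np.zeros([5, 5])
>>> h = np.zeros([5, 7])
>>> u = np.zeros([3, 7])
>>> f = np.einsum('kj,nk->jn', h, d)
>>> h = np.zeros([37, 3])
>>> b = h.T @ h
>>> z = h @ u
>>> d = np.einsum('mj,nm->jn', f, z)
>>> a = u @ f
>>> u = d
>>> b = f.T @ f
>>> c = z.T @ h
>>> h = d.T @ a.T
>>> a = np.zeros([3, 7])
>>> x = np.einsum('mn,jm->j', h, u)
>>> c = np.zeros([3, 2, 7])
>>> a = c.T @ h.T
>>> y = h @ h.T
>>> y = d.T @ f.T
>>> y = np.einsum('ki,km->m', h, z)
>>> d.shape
(5, 37)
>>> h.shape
(37, 3)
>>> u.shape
(5, 37)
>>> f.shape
(7, 5)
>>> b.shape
(5, 5)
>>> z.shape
(37, 7)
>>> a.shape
(7, 2, 37)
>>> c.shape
(3, 2, 7)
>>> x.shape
(5,)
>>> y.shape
(7,)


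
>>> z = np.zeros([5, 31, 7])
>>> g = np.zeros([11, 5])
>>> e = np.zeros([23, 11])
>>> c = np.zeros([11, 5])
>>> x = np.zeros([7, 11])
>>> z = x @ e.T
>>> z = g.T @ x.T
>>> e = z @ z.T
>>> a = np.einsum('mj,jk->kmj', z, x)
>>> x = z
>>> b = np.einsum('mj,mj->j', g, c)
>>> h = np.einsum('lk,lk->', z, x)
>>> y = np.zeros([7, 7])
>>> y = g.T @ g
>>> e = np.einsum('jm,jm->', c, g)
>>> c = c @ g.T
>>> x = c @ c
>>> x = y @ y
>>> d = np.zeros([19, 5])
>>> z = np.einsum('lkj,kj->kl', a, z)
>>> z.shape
(5, 11)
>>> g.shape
(11, 5)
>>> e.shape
()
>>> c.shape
(11, 11)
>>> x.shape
(5, 5)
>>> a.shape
(11, 5, 7)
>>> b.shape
(5,)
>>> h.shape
()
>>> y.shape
(5, 5)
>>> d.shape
(19, 5)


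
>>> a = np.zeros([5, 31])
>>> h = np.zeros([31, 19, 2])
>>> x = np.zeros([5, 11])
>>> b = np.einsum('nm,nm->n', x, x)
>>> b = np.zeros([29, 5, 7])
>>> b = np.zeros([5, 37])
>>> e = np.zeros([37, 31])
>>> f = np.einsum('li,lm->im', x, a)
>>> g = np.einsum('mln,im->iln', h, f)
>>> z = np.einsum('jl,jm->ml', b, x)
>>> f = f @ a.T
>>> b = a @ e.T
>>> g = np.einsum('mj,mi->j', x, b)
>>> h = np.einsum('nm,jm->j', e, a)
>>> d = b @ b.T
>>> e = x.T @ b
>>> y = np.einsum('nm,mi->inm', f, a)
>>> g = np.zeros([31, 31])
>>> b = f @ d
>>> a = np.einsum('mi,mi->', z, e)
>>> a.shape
()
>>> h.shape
(5,)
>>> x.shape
(5, 11)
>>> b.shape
(11, 5)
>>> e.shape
(11, 37)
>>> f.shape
(11, 5)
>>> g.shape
(31, 31)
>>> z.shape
(11, 37)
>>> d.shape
(5, 5)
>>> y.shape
(31, 11, 5)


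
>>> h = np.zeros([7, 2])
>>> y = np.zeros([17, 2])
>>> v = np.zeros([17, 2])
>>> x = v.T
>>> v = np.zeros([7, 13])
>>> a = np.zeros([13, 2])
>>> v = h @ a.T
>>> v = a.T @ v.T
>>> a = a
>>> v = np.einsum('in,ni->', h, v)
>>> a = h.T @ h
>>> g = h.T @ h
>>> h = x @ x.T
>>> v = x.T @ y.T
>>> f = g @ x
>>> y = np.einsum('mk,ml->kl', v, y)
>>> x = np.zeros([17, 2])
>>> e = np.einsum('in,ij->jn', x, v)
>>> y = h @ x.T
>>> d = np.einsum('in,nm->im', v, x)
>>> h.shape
(2, 2)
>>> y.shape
(2, 17)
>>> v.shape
(17, 17)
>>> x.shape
(17, 2)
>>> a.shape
(2, 2)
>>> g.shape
(2, 2)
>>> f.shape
(2, 17)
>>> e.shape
(17, 2)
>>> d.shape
(17, 2)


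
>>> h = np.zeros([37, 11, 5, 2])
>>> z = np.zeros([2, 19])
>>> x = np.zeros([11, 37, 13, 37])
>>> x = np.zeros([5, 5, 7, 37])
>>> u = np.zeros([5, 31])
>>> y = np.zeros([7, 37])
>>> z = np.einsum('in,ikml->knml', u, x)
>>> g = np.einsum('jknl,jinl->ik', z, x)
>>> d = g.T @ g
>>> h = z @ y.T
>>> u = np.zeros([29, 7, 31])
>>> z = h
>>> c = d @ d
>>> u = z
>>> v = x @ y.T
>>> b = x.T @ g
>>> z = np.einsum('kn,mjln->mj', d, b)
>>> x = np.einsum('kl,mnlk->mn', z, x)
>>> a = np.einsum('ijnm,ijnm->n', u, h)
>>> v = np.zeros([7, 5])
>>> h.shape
(5, 31, 7, 7)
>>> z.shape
(37, 7)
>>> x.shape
(5, 5)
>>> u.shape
(5, 31, 7, 7)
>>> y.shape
(7, 37)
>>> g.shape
(5, 31)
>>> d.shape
(31, 31)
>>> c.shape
(31, 31)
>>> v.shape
(7, 5)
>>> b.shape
(37, 7, 5, 31)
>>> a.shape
(7,)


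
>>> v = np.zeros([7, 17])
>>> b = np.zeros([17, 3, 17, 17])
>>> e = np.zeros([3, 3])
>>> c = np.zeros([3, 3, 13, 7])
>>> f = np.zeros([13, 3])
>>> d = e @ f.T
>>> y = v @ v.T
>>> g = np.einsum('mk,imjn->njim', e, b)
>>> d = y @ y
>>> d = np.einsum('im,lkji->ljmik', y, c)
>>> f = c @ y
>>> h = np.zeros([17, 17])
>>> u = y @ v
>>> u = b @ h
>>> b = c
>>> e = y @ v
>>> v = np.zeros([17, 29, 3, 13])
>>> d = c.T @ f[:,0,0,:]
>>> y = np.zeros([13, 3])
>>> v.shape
(17, 29, 3, 13)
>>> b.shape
(3, 3, 13, 7)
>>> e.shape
(7, 17)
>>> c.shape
(3, 3, 13, 7)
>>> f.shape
(3, 3, 13, 7)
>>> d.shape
(7, 13, 3, 7)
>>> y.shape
(13, 3)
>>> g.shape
(17, 17, 17, 3)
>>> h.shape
(17, 17)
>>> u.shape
(17, 3, 17, 17)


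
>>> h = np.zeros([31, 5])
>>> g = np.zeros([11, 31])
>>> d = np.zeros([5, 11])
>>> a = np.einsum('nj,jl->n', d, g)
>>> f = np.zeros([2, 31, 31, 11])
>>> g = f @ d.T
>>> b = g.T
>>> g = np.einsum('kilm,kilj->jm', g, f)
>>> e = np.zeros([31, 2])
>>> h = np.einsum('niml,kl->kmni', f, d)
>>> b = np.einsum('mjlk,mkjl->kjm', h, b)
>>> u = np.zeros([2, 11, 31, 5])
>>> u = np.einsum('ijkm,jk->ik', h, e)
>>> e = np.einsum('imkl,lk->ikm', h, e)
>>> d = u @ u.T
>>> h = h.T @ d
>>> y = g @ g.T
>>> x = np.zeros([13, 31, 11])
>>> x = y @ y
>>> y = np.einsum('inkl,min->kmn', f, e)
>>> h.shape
(31, 2, 31, 5)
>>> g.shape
(11, 5)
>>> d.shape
(5, 5)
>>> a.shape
(5,)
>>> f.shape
(2, 31, 31, 11)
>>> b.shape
(31, 31, 5)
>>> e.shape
(5, 2, 31)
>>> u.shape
(5, 2)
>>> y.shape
(31, 5, 31)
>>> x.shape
(11, 11)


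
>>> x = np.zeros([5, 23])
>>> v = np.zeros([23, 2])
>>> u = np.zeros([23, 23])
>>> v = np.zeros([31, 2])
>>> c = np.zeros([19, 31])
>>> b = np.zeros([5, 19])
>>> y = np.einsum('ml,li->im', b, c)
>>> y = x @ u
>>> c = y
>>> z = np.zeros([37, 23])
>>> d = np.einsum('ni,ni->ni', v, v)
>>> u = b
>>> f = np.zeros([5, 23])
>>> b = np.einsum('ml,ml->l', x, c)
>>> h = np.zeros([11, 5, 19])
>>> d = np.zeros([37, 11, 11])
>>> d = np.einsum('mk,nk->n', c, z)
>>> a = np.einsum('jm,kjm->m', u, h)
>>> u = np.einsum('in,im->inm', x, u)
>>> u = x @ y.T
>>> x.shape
(5, 23)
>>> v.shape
(31, 2)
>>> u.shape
(5, 5)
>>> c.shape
(5, 23)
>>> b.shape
(23,)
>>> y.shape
(5, 23)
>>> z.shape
(37, 23)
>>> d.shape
(37,)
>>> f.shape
(5, 23)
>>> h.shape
(11, 5, 19)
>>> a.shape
(19,)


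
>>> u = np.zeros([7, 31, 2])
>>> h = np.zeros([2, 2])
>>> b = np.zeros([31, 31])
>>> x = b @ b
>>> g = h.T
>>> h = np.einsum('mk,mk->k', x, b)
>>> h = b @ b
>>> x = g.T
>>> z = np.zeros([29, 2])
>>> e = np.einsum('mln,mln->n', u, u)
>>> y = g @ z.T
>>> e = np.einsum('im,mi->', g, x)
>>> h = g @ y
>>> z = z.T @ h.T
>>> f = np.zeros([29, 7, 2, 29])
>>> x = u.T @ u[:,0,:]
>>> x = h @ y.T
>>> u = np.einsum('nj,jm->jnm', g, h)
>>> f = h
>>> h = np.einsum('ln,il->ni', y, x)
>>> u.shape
(2, 2, 29)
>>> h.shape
(29, 2)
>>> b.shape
(31, 31)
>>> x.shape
(2, 2)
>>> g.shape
(2, 2)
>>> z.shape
(2, 2)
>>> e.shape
()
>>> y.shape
(2, 29)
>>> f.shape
(2, 29)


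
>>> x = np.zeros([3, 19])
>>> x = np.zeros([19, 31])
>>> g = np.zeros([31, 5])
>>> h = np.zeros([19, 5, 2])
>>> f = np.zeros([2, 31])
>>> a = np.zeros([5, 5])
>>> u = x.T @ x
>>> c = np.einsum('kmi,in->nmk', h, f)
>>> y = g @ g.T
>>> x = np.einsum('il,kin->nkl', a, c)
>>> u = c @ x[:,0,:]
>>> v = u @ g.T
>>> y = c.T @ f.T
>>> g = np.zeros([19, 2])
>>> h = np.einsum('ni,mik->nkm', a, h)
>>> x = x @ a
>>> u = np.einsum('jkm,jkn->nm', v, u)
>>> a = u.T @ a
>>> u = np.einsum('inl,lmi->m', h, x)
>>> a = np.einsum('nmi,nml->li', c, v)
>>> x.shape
(19, 31, 5)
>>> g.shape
(19, 2)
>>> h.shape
(5, 2, 19)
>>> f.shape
(2, 31)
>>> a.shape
(31, 19)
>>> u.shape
(31,)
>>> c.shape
(31, 5, 19)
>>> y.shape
(19, 5, 2)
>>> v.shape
(31, 5, 31)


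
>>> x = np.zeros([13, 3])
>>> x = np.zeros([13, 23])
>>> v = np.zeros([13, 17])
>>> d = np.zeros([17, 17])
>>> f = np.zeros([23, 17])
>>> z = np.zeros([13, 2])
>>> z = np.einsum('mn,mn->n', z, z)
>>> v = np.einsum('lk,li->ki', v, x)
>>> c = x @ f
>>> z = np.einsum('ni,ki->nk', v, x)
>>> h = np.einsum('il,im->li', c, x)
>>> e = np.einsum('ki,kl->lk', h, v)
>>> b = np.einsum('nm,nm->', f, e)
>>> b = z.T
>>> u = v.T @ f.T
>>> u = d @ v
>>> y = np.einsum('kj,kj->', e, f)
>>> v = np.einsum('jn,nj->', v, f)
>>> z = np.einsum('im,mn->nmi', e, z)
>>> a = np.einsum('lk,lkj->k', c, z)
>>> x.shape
(13, 23)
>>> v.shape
()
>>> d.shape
(17, 17)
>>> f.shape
(23, 17)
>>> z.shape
(13, 17, 23)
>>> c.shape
(13, 17)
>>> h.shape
(17, 13)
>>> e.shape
(23, 17)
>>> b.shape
(13, 17)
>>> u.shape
(17, 23)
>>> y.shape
()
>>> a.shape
(17,)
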